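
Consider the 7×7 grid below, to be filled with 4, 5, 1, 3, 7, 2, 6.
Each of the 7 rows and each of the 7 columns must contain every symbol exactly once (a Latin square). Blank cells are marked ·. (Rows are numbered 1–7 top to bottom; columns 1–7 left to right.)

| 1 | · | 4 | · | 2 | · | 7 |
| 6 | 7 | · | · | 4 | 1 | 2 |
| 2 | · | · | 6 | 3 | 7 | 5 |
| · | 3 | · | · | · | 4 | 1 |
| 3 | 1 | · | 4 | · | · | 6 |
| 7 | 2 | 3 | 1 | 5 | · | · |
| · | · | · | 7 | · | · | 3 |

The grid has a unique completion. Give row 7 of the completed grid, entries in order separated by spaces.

4 5 6 7 1 2 3

Row 2, column 3: row 2 has {4, 1, 7, 2, 6} and column 3 has {4, 3}, leaving only 5.
Row 2, column 4: row 2 has {4, 5, 1, 7, 2, 6} and column 4 has {4, 1, 7, 6}, leaving only 3.
Row 1, column 4: row 1 has {4, 1, 7, 2} and column 4 has {4, 1, 3, 7, 6}, leaving only 5.
Row 1, column 2: row 1 has {4, 5, 1, 7, 2} and column 2 has {1, 3, 7, 2}, leaving only 6.
Row 1, column 6: row 1 has {4, 5, 1, 7, 2, 6} and column 6 has {4, 1, 7}, leaving only 3.
Row 3, column 2: row 3 has {5, 3, 7, 2, 6} and column 2 has {1, 3, 7, 2, 6}, leaving only 4.
Row 7, column 2: row 7 has {3, 7} and column 2 has {4, 1, 3, 7, 2, 6}, leaving only 5.
Row 7, column 1: row 7 has {5, 3, 7} and column 1 has {1, 3, 7, 2, 6}, leaving only 4.
Row 3, column 3: row 3 has {4, 5, 3, 7, 2, 6} and column 3 has {4, 5, 3}, leaving only 1.
Row 4, column 1: row 4 has {4, 1, 3} and column 1 has {4, 1, 3, 7, 2, 6}, leaving only 5.
Row 4, column 4: row 4 has {4, 5, 1, 3} and column 4 has {4, 5, 1, 3, 7, 6}, leaving only 2.
Row 5, column 5: row 5 has {4, 1, 3, 6} and column 5 has {4, 5, 3, 2}, leaving only 7.
Row 4, column 5: row 4 has {4, 5, 1, 3, 2} and column 5 has {4, 5, 3, 7, 2}, leaving only 6.
Row 7, column 5: row 7 has {4, 5, 3, 7} and column 5 has {4, 5, 3, 7, 2, 6}, leaving only 1.
Row 4, column 3: row 4 has {4, 5, 1, 3, 2, 6} and column 3 has {4, 5, 1, 3}, leaving only 7.
Row 5, column 3: row 5 has {4, 1, 3, 7, 6} and column 3 has {4, 5, 1, 3, 7}, leaving only 2.
Row 7, column 3: row 7 has {4, 5, 1, 3, 7} and column 3 has {4, 5, 1, 3, 7, 2}, leaving only 6.
Row 7, column 6: row 7 has {4, 5, 1, 3, 7, 6} and column 6 has {4, 1, 3, 7}, leaving only 2.
So row 7 reads: 4 5 6 7 1 2 3.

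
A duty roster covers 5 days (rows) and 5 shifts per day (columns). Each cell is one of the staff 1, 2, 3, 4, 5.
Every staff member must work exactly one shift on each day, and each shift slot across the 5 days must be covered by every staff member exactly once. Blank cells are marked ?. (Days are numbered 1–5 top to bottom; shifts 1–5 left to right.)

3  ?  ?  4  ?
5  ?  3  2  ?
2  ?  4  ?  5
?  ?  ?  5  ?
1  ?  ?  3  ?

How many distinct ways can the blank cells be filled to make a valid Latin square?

Day 1, shift 2: eliminating its day and shift leaves {1, 2, 5}.
Day 1, shift 3: eliminating its day and shift leaves {1, 2, 5}.
Day 1, shift 5: eliminating its day and shift leaves {1, 2}.
Day 2, shift 2: eliminating its day and shift leaves {1, 4}.
Day 2, shift 5: eliminating its day and shift leaves {1, 4}.
Day 3, shift 2: eliminating its day and shift leaves {1, 3}.
Day 3, shift 4: eliminating its day and shift leaves {1}.
Day 4, shift 1: eliminating its day and shift leaves {4}.
Day 4, shift 2: eliminating its day and shift leaves {1, 2, 3, 4}.
Day 4, shift 3: eliminating its day and shift leaves {1, 2}.
Day 4, shift 5: eliminating its day and shift leaves {1, 2, 3, 4}.
Day 5, shift 2: eliminating its day and shift leaves {2, 4, 5}.
Day 5, shift 3: eliminating its day and shift leaves {2, 5}.
Day 5, shift 5: eliminating its day and shift leaves {2, 4}.
Enumerating the assignments across these blanks that avoid any day or shift repeat gives 3 completions.

3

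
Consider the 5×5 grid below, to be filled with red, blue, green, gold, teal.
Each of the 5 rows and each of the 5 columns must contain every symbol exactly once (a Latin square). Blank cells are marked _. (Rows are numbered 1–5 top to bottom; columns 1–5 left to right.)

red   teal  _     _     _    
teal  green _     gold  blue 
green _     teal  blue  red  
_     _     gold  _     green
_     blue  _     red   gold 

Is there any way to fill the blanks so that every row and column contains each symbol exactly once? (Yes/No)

No

Row 1, column 5: row 1 together with column 5 already contain {red, blue, green, gold, teal} — every symbol — so nothing can go there. The grid has no valid completion.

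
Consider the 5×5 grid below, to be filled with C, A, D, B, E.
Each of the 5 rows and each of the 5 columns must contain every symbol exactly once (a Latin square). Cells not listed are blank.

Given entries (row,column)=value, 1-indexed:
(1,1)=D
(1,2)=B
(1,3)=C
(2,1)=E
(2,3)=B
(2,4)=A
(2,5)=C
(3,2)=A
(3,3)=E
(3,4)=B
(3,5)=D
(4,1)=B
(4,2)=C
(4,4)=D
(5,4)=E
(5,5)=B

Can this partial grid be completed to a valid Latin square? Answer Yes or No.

No

Row 1, column 4: row 1 together with column 4 already contain {C, A, D, B, E} — every symbol — so nothing can go there. The grid has no valid completion.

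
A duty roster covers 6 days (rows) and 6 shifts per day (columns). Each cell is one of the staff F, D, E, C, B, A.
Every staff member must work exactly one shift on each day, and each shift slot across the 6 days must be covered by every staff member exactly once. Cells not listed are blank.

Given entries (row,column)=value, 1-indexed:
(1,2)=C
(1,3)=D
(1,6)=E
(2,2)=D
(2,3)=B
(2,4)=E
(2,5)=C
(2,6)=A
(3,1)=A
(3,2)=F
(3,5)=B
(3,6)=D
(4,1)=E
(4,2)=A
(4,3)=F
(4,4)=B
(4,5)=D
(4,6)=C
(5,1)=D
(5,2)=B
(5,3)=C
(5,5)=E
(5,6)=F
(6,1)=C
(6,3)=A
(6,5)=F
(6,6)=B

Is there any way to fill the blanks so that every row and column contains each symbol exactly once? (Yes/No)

Yes

No day or shift among the givens repeats a symbol, and propagating forced cells runs into no contradiction.
One valid completion exists (for instance, B C D F A E / F D B E C A / A F E C B D / E A F B D C / D B C A E F / C E A D F B).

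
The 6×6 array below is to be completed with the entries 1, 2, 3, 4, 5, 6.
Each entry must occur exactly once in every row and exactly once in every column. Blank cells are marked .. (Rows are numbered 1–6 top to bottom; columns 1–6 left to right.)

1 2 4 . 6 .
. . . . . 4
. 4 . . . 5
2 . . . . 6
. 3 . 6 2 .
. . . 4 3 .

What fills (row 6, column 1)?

5

Row 1, column 6: row 1 has {1, 2, 4, 6} and column 6 has {4, 5, 6}, leaving only 3.
Row 1, column 4: row 1 has {1, 2, 3, 4, 6} and column 4 has {4, 6}, leaving only 5.
Row 3, column 5: row 3 has {4, 5} and column 5 has {2, 3, 6}, leaving only 1.
Row 2, column 5: row 2 has {4} and column 5 has {1, 2, 3, 6}, leaving only 5.
Row 4, column 5: row 4 has {2, 6} and column 5 has {1, 2, 3, 5, 6}, leaving only 4.
Row 5, column 6: row 5 has {2, 3, 6} and column 6 has {3, 4, 5, 6}, leaving only 1.
Row 5, column 3: row 5 has {1, 2, 3, 6} and column 3 has {4}, leaving only 5.
Row 5, column 1: row 5 has {1, 2, 3, 5, 6} and column 1 has {1, 2}, leaving only 4.
Row 6, column 6: row 6 has {3, 4} and column 6 has {1, 3, 4, 5, 6}, leaving only 2.
Row 6, column 1 is narrowed to {5, 6}.
If it were 6, then row 3, column 1 would be left with no valid symbol.
So row 6, column 1 must be 5.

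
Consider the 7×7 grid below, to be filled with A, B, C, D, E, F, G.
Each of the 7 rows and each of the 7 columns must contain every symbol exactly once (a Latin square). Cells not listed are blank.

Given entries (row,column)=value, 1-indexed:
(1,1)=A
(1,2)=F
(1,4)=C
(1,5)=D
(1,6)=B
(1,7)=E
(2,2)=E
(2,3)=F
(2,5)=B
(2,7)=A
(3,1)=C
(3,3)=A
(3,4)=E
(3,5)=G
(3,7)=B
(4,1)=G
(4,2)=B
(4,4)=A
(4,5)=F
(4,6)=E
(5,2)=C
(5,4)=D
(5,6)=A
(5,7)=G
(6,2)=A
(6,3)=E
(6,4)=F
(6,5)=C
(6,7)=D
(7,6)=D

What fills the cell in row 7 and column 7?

Row 1, column 3: row 1 has {A, B, C, D, E, F} and column 3 has {A, E, F}, leaving only G.
Row 2, column 1: row 2 has {A, B, E, F} and column 1 has {A, C, G}, leaving only D.
Row 2, column 4: row 2 has {A, B, D, E, F} and column 4 has {A, C, D, E, F}, leaving only G.
Row 2, column 6: row 2 has {A, B, D, E, F, G} and column 6 has {A, B, D, E}, leaving only C.
Row 3, column 2: row 3 has {A, B, C, E, G} and column 2 has {A, B, C, E, F}, leaving only D.
Row 3, column 6: row 3 has {A, B, C, D, E, G} and column 6 has {A, B, C, D, E}, leaving only F.
Row 4, column 7: row 4 has {A, B, E, F, G} and column 7 has {A, B, D, E, G}, leaving only C.
Row 7 already has {D} and column 7 already has {A, B, C, D, E, G}, so row 7, column 7 must be F.

F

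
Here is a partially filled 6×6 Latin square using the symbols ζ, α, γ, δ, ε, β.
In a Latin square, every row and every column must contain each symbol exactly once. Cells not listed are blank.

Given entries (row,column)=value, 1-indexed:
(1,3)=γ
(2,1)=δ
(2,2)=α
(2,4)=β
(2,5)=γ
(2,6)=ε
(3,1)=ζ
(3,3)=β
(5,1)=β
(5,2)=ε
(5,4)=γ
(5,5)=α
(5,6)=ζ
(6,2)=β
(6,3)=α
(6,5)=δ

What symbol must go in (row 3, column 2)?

Row 2, column 3: row 2 has {α, γ, δ, ε, β} and column 3 has {α, γ, β}, leaving only ζ.
Row 3, column 5: row 3 has {ζ, β} and column 5 has {α, γ, δ}, leaving only ε.
Row 5, column 3: row 5 has {ζ, α, γ, ε, β} and column 3 has {ζ, α, γ, β}, leaving only δ.
Row 4, column 3: row 4 has {} and column 3 has {ζ, α, γ, δ, β}, leaving only ε.
Row 6, column 6: row 6 has {α, δ, β} and column 6 has {ζ, ε}, leaving only γ.
Row 6, column 1: row 6 has {α, γ, δ, β} and column 1 has {ζ, δ, β}, leaving only ε.
Row 1, column 1: row 1 has {γ} and column 1 has {ζ, δ, ε, β}, leaving only α.
Row 4, column 1: row 4 has {ε} and column 1 has {ζ, α, δ, ε, β}, leaving only γ.
Row 6, column 4: row 6 has {α, γ, δ, ε, β} and column 4 has {γ, β}, leaving only ζ.
Row 3, column 2 is narrowed to {γ, δ}.
If it were δ, then row 4, column 2 would be left with no valid symbol.
So row 3, column 2 must be γ.

γ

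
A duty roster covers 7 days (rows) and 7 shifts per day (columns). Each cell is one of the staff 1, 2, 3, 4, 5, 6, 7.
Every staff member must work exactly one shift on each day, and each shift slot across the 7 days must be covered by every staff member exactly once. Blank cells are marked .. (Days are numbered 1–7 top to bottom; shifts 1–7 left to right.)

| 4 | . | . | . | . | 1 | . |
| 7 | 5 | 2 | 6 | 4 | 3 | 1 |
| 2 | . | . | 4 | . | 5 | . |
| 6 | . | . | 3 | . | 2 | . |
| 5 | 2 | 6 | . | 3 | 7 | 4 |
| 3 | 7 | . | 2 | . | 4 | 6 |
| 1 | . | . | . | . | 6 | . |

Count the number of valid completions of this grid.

14

Day 1, shift 2: eliminating its day and shift leaves {3, 6}.
Day 1, shift 3: eliminating its day and shift leaves {3, 5, 7}.
Day 1, shift 4: eliminating its day and shift leaves {5, 7}.
Day 1, shift 5: eliminating its day and shift leaves {2, 5, 6, 7}.
Day 1, shift 7: eliminating its day and shift leaves {2, 3, 5, 7}.
Day 3, shift 2: eliminating its day and shift leaves {1, 3, 6}.
Day 3, shift 3: eliminating its day and shift leaves {1, 3, 7}.
Day 3, shift 5: eliminating its day and shift leaves {1, 6, 7}.
Day 3, shift 7: eliminating its day and shift leaves {3, 7}.
Day 4, shift 2: eliminating its day and shift leaves {1, 4}.
Day 4, shift 3: eliminating its day and shift leaves {1, 4, 5, 7}.
Day 4, shift 5: eliminating its day and shift leaves {1, 5, 7}.
Day 4, shift 7: eliminating its day and shift leaves {5, 7}.
Day 5, shift 4: eliminating its day and shift leaves {1}.
Day 6, shift 3: eliminating its day and shift leaves {1, 5}.
Day 6, shift 5: eliminating its day and shift leaves {1, 5}.
Day 7, shift 2: eliminating its day and shift leaves {3, 4}.
Day 7, shift 3: eliminating its day and shift leaves {3, 4, 5, 7}.
Day 7, shift 4: eliminating its day and shift leaves {5, 7}.
Day 7, shift 5: eliminating its day and shift leaves {2, 5, 7}.
Day 7, shift 7: eliminating its day and shift leaves {2, 3, 5, 7}.
Enumerating the assignments across these blanks that avoid any day or shift repeat gives 14 completions.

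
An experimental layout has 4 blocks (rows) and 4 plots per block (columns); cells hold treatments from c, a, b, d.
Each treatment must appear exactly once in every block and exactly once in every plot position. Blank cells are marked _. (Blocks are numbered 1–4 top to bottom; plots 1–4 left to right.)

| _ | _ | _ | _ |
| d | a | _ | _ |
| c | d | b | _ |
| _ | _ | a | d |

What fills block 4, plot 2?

Block 2, plot 3: block 2 has {a, d} and plot 3 has {a, b}, leaving only c.
Block 1, plot 3: block 1 has {} and plot 3 has {c, a, b}, leaving only d.
Block 2, plot 4: block 2 has {c, a, d} and plot 4 has {d}, leaving only b.
Block 3, plot 4: block 3 has {c, b, d} and plot 4 has {b, d}, leaving only a.
Block 1, plot 4: block 1 has {d} and plot 4 has {a, b, d}, leaving only c.
Block 1, plot 2: block 1 has {c, d} and plot 2 has {a, d}, leaving only b.
Block 4 already has {a, d} and plot 2 already has {a, b, d}, so block 4, plot 2 must be c.

c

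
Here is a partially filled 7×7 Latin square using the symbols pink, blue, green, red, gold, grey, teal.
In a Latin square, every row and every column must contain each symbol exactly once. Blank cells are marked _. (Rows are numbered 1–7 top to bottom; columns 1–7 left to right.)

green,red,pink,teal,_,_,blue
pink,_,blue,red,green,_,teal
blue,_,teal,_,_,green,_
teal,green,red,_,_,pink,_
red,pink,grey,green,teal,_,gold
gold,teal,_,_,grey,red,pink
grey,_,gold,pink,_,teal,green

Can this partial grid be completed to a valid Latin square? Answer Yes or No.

Yes

No row or column among the givens repeats a symbol, and propagating forced cells runs into no contradiction.
One valid completion exists (for instance, green red pink teal gold grey blue / pink grey blue red green gold teal / blue gold teal grey pink green red / teal green red gold blue pink grey / red pink grey green teal blue gold / gold teal green blue grey red pink / grey blue gold pink red teal green).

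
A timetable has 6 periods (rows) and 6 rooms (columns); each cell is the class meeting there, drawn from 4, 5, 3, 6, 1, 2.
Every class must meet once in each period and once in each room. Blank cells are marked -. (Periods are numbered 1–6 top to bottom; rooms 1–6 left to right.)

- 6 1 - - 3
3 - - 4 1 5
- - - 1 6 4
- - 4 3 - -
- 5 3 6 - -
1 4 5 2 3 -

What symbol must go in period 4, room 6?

Period 1, room 4: period 1 has {3, 6, 1} and room 4 has {4, 3, 6, 1, 2}, leaving only 5.
Period 2, room 2: period 2 has {4, 5, 3, 1} and room 2 has {4, 5, 6}, leaving only 2.
Period 2, room 3: period 2 has {4, 5, 3, 1, 2} and room 3 has {4, 5, 3, 1}, leaving only 6.
Period 3, room 2: period 3 has {4, 6, 1} and room 2 has {4, 5, 6, 2}, leaving only 3.
Period 3, room 3: period 3 has {4, 3, 6, 1} and room 3 has {4, 5, 3, 6, 1}, leaving only 2.
Period 3, room 1: period 3 has {4, 3, 6, 1, 2} and room 1 has {3, 1}, leaving only 5.
Period 4, room 2: period 4 has {4, 3} and room 2 has {4, 5, 3, 6, 2}, leaving only 1.
Period 6, room 6: period 6 has {4, 5, 3, 1, 2} and room 6 has {4, 5, 3}, leaving only 6.
Period 4 already has {4, 3, 1} and room 6 already has {4, 5, 3, 6}, so period 4, room 6 must be 2.

2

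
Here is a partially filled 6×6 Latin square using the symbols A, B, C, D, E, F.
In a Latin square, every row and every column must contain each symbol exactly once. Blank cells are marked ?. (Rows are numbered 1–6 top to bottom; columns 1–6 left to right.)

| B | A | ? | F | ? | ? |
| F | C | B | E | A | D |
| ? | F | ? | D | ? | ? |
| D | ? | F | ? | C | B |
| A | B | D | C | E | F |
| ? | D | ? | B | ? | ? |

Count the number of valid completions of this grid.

Row 1, column 3: eliminating its row and column leaves {C, E}.
Row 1, column 5: eliminating its row and column leaves {D}.
Row 1, column 6: eliminating its row and column leaves {C, E}.
Row 3, column 1: eliminating its row and column leaves {C, E}.
Row 3, column 3: eliminating its row and column leaves {A, C, E}.
Row 3, column 5: eliminating its row and column leaves {B}.
Row 3, column 6: eliminating its row and column leaves {A, C, E}.
Row 4, column 2: eliminating its row and column leaves {E}.
Row 4, column 4: eliminating its row and column leaves {A}.
Row 6, column 1: eliminating its row and column leaves {C, E}.
Row 6, column 3: eliminating its row and column leaves {A, C, E}.
Row 6, column 5: eliminating its row and column leaves {F}.
Row 6, column 6: eliminating its row and column leaves {A, C, E}.
Enumerating the assignments across these blanks that avoid any row or column repeat gives 4 completions.

4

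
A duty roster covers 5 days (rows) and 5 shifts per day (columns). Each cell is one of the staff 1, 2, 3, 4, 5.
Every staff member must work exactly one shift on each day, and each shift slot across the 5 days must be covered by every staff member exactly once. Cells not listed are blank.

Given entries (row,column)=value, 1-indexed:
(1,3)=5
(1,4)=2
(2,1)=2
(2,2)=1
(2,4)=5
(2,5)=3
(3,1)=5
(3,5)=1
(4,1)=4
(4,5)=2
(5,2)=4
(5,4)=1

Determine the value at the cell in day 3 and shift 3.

3

Day 1, shift 2: day 1 has {2, 5} and shift 2 has {1, 4}, leaving only 3.
Day 1, shift 1: day 1 has {2, 3, 5} and shift 1 has {2, 4, 5}, leaving only 1.
Day 1, shift 5: day 1 has {1, 2, 3, 5} and shift 5 has {1, 2, 3}, leaving only 4.
Day 2, shift 3: day 2 has {1, 2, 3, 5} and shift 3 has {5}, leaving only 4.
Day 3, shift 2: day 3 has {1, 5} and shift 2 has {1, 3, 4}, leaving only 2.
Day 3 already has {1, 2, 5} and shift 3 already has {4, 5}, so day 3, shift 3 must be 3.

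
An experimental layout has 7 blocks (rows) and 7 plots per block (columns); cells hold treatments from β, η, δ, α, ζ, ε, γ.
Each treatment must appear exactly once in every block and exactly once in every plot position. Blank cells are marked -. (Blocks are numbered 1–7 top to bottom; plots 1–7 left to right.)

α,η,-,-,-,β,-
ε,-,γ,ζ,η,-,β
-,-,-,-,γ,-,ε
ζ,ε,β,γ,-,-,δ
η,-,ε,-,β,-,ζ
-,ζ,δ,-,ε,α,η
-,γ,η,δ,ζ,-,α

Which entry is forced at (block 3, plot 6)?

Block 1, plot 3: block 1 has {β, η, α} and plot 3 has {β, η, δ, ε, γ}, leaving only ζ.
Block 1, plot 4: block 1 has {β, η, α, ζ} and plot 4 has {δ, ζ, γ}, leaving only ε.
Block 1, plot 5: block 1 has {β, η, α, ζ, ε} and plot 5 has {β, η, ζ, ε, γ}, leaving only δ.
Block 1, plot 7: block 1 has {β, η, δ, α, ζ, ε} and plot 7 has {β, η, δ, α, ζ, ε}, leaving only γ.
Block 2, plot 6: block 2 has {β, η, ζ, ε, γ} and plot 6 has {β, α}, leaving only δ.
Block 2, plot 2: block 2 has {β, η, δ, ζ, ε, γ} and plot 2 has {η, ζ, ε, γ}, leaving only α.
Block 3, plot 3: block 3 has {ε, γ} and plot 3 has {β, η, δ, ζ, ε, γ}, leaving only α.
Block 4, plot 5: block 4 has {β, δ, ζ, ε, γ} and plot 5 has {β, η, δ, ζ, ε, γ}, leaving only α.
Block 4, plot 6: block 4 has {β, δ, α, ζ, ε, γ} and plot 6 has {β, δ, α}, leaving only η.
Block 3 already has {α, ε, γ} and plot 6 already has {β, η, δ, α}, so block 3, plot 6 must be ζ.

ζ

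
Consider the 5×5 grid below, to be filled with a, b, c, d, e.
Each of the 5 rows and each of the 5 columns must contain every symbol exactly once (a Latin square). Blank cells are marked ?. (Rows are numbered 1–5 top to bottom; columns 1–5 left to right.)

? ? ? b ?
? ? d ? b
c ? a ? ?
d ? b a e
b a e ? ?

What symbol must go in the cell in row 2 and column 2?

e

Row 1, column 3: row 1 has {b} and column 3 has {a, b, d, e}, leaving only c.
Row 3, column 5: row 3 has {a, c} and column 5 has {b, e}, leaving only d.
Row 1, column 5: row 1 has {b, c} and column 5 has {b, d, e}, leaving only a.
Row 1, column 1: row 1 has {a, b, c} and column 1 has {b, c, d}, leaving only e.
Row 1, column 2: row 1 has {a, b, c, e} and column 2 has {a}, leaving only d.
Row 2, column 1: row 2 has {b, d} and column 1 has {b, c, d, e}, leaving only a.
Row 3, column 4: row 3 has {a, c, d} and column 4 has {a, b}, leaving only e.
Row 2, column 4: row 2 has {a, b, d} and column 4 has {a, b, e}, leaving only c.
Row 2 already has {a, b, c, d} and column 2 already has {a, d}, so row 2, column 2 must be e.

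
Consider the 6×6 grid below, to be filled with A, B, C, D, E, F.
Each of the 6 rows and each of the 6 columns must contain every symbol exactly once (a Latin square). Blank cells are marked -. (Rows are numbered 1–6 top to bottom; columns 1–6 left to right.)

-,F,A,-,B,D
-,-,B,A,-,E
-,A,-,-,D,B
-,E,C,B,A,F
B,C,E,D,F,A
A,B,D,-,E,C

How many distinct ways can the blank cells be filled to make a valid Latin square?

2

Row 1, column 1: eliminating its row and column leaves {C, E}.
Row 1, column 4: eliminating its row and column leaves {C, E}.
Row 2, column 1: eliminating its row and column leaves {C, D, F}.
Row 2, column 2: eliminating its row and column leaves {D}.
Row 2, column 5: eliminating its row and column leaves {C}.
Row 3, column 1: eliminating its row and column leaves {C, E, F}.
Row 3, column 3: eliminating its row and column leaves {F}.
Row 3, column 4: eliminating its row and column leaves {C, E, F}.
Row 4, column 1: eliminating its row and column leaves {D}.
Row 6, column 4: eliminating its row and column leaves {F}.
Enumerating the assignments across these blanks that avoid any row or column repeat gives 2 completions.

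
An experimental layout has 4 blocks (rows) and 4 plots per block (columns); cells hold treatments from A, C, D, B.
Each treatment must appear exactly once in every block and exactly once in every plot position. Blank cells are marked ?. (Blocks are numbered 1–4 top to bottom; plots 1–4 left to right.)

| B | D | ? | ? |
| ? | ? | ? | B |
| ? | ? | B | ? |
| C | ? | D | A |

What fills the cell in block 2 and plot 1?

Block 1, plot 4: block 1 has {D, B} and plot 4 has {A, B}, leaving only C.
Block 1, plot 3: block 1 has {C, D, B} and plot 3 has {D, B}, leaving only A.
Block 2, plot 3: block 2 has {B} and plot 3 has {A, D, B}, leaving only C.
Block 2, plot 2: block 2 has {C, B} and plot 2 has {D}, leaving only A.
Block 2 already has {A, C, B} and plot 1 already has {C, B}, so block 2, plot 1 must be D.

D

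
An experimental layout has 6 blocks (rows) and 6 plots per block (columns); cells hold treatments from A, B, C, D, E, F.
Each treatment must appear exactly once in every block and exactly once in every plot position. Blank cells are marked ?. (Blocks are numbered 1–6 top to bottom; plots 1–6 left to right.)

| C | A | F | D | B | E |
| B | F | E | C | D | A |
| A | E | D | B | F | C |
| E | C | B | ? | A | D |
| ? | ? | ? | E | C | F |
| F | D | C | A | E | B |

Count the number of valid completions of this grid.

1

Block 4, plot 4: eliminating its block and plot leaves {F}.
Block 5, plot 1: eliminating its block and plot leaves {D}.
Block 5, plot 2: eliminating its block and plot leaves {B}.
Block 5, plot 3: eliminating its block and plot leaves {A}.
Only one assignment across all blanks avoids any block or plot repeat, giving 1 completion.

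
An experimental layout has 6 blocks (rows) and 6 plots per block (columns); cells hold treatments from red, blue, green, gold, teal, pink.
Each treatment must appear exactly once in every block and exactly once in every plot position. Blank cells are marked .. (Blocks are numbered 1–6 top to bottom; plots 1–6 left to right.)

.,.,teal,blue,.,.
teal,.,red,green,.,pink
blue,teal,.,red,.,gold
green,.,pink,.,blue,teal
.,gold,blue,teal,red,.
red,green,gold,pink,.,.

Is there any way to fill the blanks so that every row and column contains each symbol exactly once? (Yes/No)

Yes

No block or plot among the givens repeats a symbol, and propagating forced cells runs into no contradiction.
One valid completion exists (for instance, gold pink teal blue green red / teal blue red green gold pink / blue teal green red pink gold / green red pink gold blue teal / pink gold blue teal red green / red green gold pink teal blue).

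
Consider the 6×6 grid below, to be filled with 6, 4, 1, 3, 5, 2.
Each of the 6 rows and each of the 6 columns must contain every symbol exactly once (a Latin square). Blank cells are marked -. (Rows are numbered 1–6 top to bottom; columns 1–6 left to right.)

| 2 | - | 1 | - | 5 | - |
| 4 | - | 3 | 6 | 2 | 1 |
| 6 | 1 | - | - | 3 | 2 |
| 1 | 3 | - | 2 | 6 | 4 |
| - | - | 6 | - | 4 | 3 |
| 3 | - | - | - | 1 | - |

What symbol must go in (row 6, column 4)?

Row 1, column 6: row 1 has {1, 5, 2} and column 6 has {4, 1, 3, 2}, leaving only 6.
Row 1, column 2: row 1 has {6, 1, 5, 2} and column 2 has {1, 3}, leaving only 4.
Row 1, column 4: row 1 has {6, 4, 1, 5, 2} and column 4 has {6, 2}, leaving only 3.
Row 2, column 2: row 2 has {6, 4, 1, 3, 2} and column 2 has {4, 1, 3}, leaving only 5.
Row 4, column 3: row 4 has {6, 4, 1, 3, 2} and column 3 has {6, 1, 3}, leaving only 5.
Row 3, column 3: row 3 has {6, 1, 3, 2} and column 3 has {6, 1, 3, 5}, leaving only 4.
Row 3, column 4: row 3 has {6, 4, 1, 3, 2} and column 4 has {6, 3, 2}, leaving only 5.
Row 6 already has {1, 3} and column 4 already has {6, 3, 5, 2}, so row 6, column 4 must be 4.

4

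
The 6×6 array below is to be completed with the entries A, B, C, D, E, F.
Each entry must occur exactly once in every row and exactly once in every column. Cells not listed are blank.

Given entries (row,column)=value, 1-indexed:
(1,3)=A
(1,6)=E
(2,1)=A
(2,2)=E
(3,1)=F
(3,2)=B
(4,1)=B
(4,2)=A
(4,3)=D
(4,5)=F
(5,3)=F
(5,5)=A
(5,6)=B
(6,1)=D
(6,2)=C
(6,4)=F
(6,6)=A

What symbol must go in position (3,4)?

Row 1, column 1: row 1 has {A, E} and column 1 has {A, B, D, F}, leaving only C.
Row 4, column 6: row 4 has {A, B, D, F} and column 6 has {A, B, E}, leaving only C.
Row 3, column 6: row 3 has {B, F} and column 6 has {A, B, C, E}, leaving only D.
Row 2, column 6: row 2 has {A, E} and column 6 has {A, B, C, D, E}, leaving only F.
Row 4, column 4: row 4 has {A, B, C, D, F} and column 4 has {F}, leaving only E.
Row 5, column 1: row 5 has {A, B, F} and column 1 has {A, B, C, D, F}, leaving only E.
Row 5, column 2: row 5 has {A, B, E, F} and column 2 has {A, B, C, E}, leaving only D.
Row 1, column 2: row 1 has {A, C, E} and column 2 has {A, B, C, D, E}, leaving only F.
Row 5, column 4: row 5 has {A, B, D, E, F} and column 4 has {E, F}, leaving only C.
Row 3 already has {B, D, F} and column 4 already has {C, E, F}, so row 3, column 4 must be A.

A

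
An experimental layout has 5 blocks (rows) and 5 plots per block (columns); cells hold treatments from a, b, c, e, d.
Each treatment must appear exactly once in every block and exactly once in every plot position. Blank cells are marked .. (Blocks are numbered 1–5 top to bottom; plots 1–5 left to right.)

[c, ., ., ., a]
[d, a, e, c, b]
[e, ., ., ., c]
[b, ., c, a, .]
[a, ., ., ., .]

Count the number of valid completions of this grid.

3

Block 1, plot 2: eliminating its block and plot leaves {b, e, d}.
Block 1, plot 3: eliminating its block and plot leaves {b, d}.
Block 1, plot 4: eliminating its block and plot leaves {b, e, d}.
Block 3, plot 2: eliminating its block and plot leaves {b, d}.
Block 3, plot 3: eliminating its block and plot leaves {a, b, d}.
Block 3, plot 4: eliminating its block and plot leaves {b, d}.
Block 4, plot 2: eliminating its block and plot leaves {e, d}.
Block 4, plot 5: eliminating its block and plot leaves {e, d}.
Block 5, plot 2: eliminating its block and plot leaves {b, c, e, d}.
Block 5, plot 3: eliminating its block and plot leaves {b, d}.
Block 5, plot 4: eliminating its block and plot leaves {b, e, d}.
Block 5, plot 5: eliminating its block and plot leaves {e, d}.
Enumerating the assignments across these blanks that avoid any block or plot repeat gives 3 completions.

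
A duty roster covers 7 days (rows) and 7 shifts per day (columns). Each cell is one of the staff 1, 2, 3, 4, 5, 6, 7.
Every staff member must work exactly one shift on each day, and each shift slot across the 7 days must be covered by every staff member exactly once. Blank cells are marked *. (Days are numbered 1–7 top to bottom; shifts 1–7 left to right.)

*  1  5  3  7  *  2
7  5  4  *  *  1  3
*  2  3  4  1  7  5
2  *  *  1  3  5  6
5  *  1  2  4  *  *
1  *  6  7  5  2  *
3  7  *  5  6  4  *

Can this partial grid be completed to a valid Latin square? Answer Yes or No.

Yes

No day or shift among the givens repeats a symbol, and propagating forced cells runs into no contradiction.
One valid completion exists (for instance, 4 1 5 3 7 6 2 / 7 5 4 6 2 1 3 / 6 2 3 4 1 7 5 / 2 4 7 1 3 5 6 / 5 6 1 2 4 3 7 / 1 3 6 7 5 2 4 / 3 7 2 5 6 4 1).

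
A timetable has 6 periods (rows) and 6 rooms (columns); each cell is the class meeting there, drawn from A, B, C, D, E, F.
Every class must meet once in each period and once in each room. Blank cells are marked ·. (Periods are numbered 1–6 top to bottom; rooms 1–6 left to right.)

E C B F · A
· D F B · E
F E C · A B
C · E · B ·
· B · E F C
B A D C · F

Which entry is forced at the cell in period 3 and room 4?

D

Period 3 already has {A, B, C, E, F} and room 4 already has {B, C, E, F}, so period 3, room 4 must be D.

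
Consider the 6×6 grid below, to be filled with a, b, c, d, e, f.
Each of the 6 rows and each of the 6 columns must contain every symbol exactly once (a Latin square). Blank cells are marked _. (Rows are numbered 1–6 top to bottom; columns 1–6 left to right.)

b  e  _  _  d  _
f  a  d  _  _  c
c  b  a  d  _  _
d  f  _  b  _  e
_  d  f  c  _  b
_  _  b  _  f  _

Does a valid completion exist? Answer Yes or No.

Row 1, column 3: row 1 has {b, d, e} and column 3 has {a, b, d, f}, so it must be c.
Now row 4, column 3: row 4 together with column 3 already contain {a, b, c, d, e, f} — every symbol — so nothing can go there. The grid has no valid completion.

No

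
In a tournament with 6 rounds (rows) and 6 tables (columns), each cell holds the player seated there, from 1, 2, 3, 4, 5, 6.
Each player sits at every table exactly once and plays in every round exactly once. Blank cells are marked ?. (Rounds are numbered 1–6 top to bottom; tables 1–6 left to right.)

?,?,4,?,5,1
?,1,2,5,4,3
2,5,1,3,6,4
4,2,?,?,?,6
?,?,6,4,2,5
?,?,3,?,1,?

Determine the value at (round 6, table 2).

Round 2, table 1: round 2 has {1, 2, 3, 4, 5} and table 1 has {2, 4}, leaving only 6.
Round 1, table 1: round 1 has {1, 4, 5} and table 1 has {2, 4, 6}, leaving only 3.
Round 1, table 2: round 1 has {1, 3, 4, 5} and table 2 has {1, 2, 5}, leaving only 6.
Round 6 already has {1, 3} and table 2 already has {1, 2, 5, 6}, so round 6, table 2 must be 4.

4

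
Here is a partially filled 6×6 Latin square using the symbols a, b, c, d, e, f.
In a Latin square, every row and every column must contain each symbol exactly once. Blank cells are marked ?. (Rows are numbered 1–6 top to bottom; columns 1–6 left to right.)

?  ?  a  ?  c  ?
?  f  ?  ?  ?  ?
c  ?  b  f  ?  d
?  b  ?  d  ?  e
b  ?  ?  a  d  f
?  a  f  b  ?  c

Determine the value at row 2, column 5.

Row 1, column 4: row 1 has {a, c} and column 4 has {a, b, d, f}, leaving only e.
Row 1, column 2: row 1 has {a, c, e} and column 2 has {a, b, f}, leaving only d.
Row 1, column 1: row 1 has {a, c, d, e} and column 1 has {b, c}, leaving only f.
Row 1, column 6: row 1 has {a, c, d, e, f} and column 6 has {c, d, e, f}, leaving only b.
Row 2, column 4: row 2 has {f} and column 4 has {a, b, d, e, f}, leaving only c.
Row 2, column 6: row 2 has {c, f} and column 6 has {b, c, d, e, f}, leaving only a.
Row 3, column 2: row 3 has {b, c, d, f} and column 2 has {a, b, d, f}, leaving only e.
Row 3, column 5: row 3 has {b, c, d, e, f} and column 5 has {c, d}, leaving only a.
Row 4, column 1: row 4 has {b, d, e} and column 1 has {b, c, f}, leaving only a.
Row 4, column 3: row 4 has {a, b, d, e} and column 3 has {a, b, f}, leaving only c.
Row 4, column 5: row 4 has {a, b, c, d, e} and column 5 has {a, c, d}, leaving only f.
Row 5, column 2: row 5 has {a, b, d, f} and column 2 has {a, b, d, e, f}, leaving only c.
Row 5, column 3: row 5 has {a, b, c, d, f} and column 3 has {a, b, c, f}, leaving only e.
Row 2, column 3: row 2 has {a, c, f} and column 3 has {a, b, c, e, f}, leaving only d.
Row 2, column 1: row 2 has {a, c, d, f} and column 1 has {a, b, c, f}, leaving only e.
Row 2 already has {a, c, d, e, f} and column 5 already has {a, c, d, f}, so row 2, column 5 must be b.

b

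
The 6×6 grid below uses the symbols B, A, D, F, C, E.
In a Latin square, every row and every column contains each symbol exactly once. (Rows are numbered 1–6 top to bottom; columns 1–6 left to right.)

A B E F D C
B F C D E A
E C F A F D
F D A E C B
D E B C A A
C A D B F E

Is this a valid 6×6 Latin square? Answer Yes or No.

Row 5 contains A twice (at columns 5 and 6); row 3 is also not a permutation.

No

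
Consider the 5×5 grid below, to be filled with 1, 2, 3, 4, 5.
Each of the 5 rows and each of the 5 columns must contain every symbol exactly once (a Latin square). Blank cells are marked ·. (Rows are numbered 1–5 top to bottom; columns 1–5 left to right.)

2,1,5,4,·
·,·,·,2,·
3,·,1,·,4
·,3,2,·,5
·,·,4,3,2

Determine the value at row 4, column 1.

Row 1, column 5: row 1 has {1, 2, 4, 5} and column 5 has {2, 4, 5}, leaving only 3.
Row 2, column 3: row 2 has {2} and column 3 has {1, 2, 4, 5}, leaving only 3.
Row 2, column 5: row 2 has {2, 3} and column 5 has {2, 3, 4, 5}, leaving only 1.
Row 3, column 4: row 3 has {1, 3, 4} and column 4 has {2, 3, 4}, leaving only 5.
Row 3, column 2: row 3 has {1, 3, 4, 5} and column 2 has {1, 3}, leaving only 2.
Row 4, column 4: row 4 has {2, 3, 5} and column 4 has {2, 3, 4, 5}, leaving only 1.
Row 4 already has {1, 2, 3, 5} and column 1 already has {2, 3}, so row 4, column 1 must be 4.

4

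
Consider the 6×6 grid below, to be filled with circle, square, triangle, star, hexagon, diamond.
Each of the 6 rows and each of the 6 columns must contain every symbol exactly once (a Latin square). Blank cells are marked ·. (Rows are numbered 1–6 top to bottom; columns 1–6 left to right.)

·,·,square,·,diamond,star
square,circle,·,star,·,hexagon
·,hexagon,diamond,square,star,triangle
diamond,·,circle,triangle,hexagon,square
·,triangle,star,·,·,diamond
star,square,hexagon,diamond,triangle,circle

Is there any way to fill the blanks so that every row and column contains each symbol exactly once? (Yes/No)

Row 1, column 2: row 1 together with column 2 already contain {circle, square, triangle, star, hexagon, diamond} — every symbol — so nothing can go there. The grid has no valid completion.

No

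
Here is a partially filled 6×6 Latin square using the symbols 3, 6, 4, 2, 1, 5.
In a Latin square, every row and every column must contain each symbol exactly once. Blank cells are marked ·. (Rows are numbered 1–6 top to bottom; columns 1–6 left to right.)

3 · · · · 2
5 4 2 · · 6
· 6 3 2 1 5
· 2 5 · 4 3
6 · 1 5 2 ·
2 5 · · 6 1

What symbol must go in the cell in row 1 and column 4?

4

Row 1, column 2: row 1 has {3, 2} and column 2 has {6, 4, 2, 5}, leaving only 1.
Row 1, column 5: row 1 has {3, 2, 1} and column 5 has {6, 4, 2, 1}, leaving only 5.
Row 2, column 5: row 2 has {6, 4, 2, 5} and column 5 has {6, 4, 2, 1, 5}, leaving only 3.
Row 2, column 4: row 2 has {3, 6, 4, 2, 5} and column 4 has {2, 5}, leaving only 1.
Row 3, column 1: row 3 has {3, 6, 2, 1, 5} and column 1 has {3, 6, 2, 5}, leaving only 4.
Row 4, column 1: row 4 has {3, 4, 2, 5} and column 1 has {3, 6, 4, 2, 5}, leaving only 1.
Row 4, column 4: row 4 has {3, 4, 2, 1, 5} and column 4 has {2, 1, 5}, leaving only 6.
Row 1 already has {3, 2, 1, 5} and column 4 already has {6, 2, 1, 5}, so row 1, column 4 must be 4.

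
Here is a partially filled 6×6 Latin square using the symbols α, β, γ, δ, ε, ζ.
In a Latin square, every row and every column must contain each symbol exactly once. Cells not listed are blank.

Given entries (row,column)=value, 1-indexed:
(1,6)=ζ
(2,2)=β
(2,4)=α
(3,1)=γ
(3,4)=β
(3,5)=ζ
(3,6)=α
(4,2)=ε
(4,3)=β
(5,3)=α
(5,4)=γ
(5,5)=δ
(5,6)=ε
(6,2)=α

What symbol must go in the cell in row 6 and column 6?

Row 3, column 2: row 3 has {α, β, γ, ζ} and column 2 has {α, β, ε}, leaving only δ.
Row 1, column 2: row 1 has {ζ} and column 2 has {α, β, δ, ε}, leaving only γ.
Row 3, column 3: row 3 has {α, β, γ, δ, ζ} and column 3 has {α, β}, leaving only ε.
Row 1, column 3: row 1 has {γ, ζ} and column 3 has {α, β, ε}, leaving only δ.
Row 1, column 4: row 1 has {γ, δ, ζ} and column 4 has {α, β, γ}, leaving only ε.
Row 5, column 2: row 5 has {α, γ, δ, ε} and column 2 has {α, β, γ, δ, ε}, leaving only ζ.
Row 5, column 1: row 5 has {α, γ, δ, ε, ζ} and column 1 has {γ}, leaving only β.
Row 1, column 1: row 1 has {γ, δ, ε, ζ} and column 1 has {β, γ}, leaving only α.
Row 1, column 5: row 1 has {α, γ, δ, ε, ζ} and column 5 has {δ, ζ}, leaving only β.
Row 6, column 6 is narrowed to {β, γ, δ}.
If it were γ, then row 4, column 6 would be left with no valid symbol.
If it were δ, then row 4, column 6 would be left with no valid symbol.
So row 6, column 6 must be β.

β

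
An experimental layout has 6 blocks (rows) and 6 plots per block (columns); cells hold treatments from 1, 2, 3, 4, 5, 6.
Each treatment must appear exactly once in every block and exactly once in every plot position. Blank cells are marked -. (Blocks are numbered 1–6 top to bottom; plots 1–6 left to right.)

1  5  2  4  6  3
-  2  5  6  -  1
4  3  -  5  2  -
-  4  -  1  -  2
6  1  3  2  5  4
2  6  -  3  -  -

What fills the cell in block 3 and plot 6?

Block 3 already has {2, 3, 4, 5} and plot 6 already has {1, 2, 3, 4}, so block 3, plot 6 must be 6.

6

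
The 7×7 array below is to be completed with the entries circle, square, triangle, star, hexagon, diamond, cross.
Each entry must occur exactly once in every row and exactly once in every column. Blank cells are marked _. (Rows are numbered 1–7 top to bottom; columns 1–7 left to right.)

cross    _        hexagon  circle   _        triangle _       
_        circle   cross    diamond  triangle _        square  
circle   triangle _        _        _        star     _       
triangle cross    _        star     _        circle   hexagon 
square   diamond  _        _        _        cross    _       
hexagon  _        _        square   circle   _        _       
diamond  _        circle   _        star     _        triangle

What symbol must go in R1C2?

Row 2, column 1: row 2 has {circle, square, triangle, diamond, cross} and column 1 has {circle, square, triangle, hexagon, diamond, cross}, leaving only star.
Row 2, column 6: row 2 has {circle, square, triangle, star, diamond, cross} and column 6 has {circle, triangle, star, cross}, leaving only hexagon.
Row 5, column 5: row 5 has {square, diamond, cross} and column 5 has {circle, triangle, star}, leaving only hexagon.
Row 5, column 4: row 5 has {square, hexagon, diamond, cross} and column 4 has {circle, square, star, diamond}, leaving only triangle.
Row 5, column 3: row 5 has {square, triangle, hexagon, diamond, cross} and column 3 has {circle, hexagon, cross}, leaving only star.
Row 5, column 7: row 5 has {square, triangle, star, hexagon, diamond, cross} and column 7 has {square, triangle, hexagon}, leaving only circle.
Row 6, column 2: row 6 has {circle, square, hexagon} and column 2 has {circle, triangle, diamond, cross}, leaving only star.
Row 1 already has {circle, triangle, hexagon, cross} and column 2 already has {circle, triangle, star, diamond, cross}, so row 1, column 2 must be square.

square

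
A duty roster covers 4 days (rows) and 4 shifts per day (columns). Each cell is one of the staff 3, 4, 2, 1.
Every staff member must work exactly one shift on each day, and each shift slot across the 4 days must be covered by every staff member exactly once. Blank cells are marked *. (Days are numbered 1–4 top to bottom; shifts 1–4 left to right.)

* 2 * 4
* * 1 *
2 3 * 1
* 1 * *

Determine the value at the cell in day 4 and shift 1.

4

Day 1, shift 3: day 1 has {4, 2} and shift 3 has {1}, leaving only 3.
Day 1, shift 1: day 1 has {3, 4, 2} and shift 1 has {2}, leaving only 1.
Day 2, shift 2: day 2 has {1} and shift 2 has {3, 2, 1}, leaving only 4.
Day 2, shift 1: day 2 has {4, 1} and shift 1 has {2, 1}, leaving only 3.
Day 4 already has {1} and shift 1 already has {3, 2, 1}, so day 4, shift 1 must be 4.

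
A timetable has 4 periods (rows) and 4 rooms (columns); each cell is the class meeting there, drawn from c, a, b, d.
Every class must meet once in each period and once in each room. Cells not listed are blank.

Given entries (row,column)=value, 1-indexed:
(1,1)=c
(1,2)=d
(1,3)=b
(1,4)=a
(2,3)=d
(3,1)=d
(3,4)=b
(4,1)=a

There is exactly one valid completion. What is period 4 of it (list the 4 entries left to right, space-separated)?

Period 4, room 3: period 4 has {a} and room 3 has {b, d}, leaving only c.
Period 4, room 2: period 4 has {c, a} and room 2 has {d}, leaving only b.
Period 4, room 4: period 4 has {c, a, b} and room 4 has {a, b}, leaving only d.
So period 4 reads: a b c d.

a b c d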